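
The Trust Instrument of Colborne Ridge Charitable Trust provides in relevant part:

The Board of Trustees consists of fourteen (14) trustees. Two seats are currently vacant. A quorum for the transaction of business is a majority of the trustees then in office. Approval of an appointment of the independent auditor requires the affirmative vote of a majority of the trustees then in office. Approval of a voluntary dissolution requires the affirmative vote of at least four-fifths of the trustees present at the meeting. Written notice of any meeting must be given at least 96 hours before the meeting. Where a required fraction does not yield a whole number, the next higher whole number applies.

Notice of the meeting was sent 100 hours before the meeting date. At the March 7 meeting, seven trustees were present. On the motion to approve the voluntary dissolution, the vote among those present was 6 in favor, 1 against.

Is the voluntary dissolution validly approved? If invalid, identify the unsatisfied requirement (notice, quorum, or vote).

Notice: 100 hours given; 96 required (100 ≥ 96). Satisfied.
Quorum: 7 present; quorum is 7. Satisfied.
Vote: the voluntary dissolution requires four-fifths of the trustees present (7). 4/5 of 7 = 5.60, rounded up to 6, so 6 affirmative votes are needed; 6 voted in favor. Satisfied.

Valid — all requirements satisfied.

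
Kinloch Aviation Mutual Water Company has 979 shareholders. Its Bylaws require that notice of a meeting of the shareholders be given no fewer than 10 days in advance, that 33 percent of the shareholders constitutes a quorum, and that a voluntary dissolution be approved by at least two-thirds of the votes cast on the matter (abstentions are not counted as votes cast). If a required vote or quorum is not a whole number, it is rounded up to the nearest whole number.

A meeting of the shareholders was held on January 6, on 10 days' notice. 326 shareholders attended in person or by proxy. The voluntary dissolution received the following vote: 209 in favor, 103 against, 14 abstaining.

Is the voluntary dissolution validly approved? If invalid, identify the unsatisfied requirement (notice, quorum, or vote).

Notice: 10 days given; 10 required. Satisfied.
Quorum: 33% of 979 = 323.07, rounded up to 324; 326 present. Satisfied.
Vote: requires two-thirds of the votes cast (326 − 14 abstaining = 312); 2/3 of 312 = 208, so 208 needed; 209 in favor. Satisfied.

Valid — all requirements satisfied.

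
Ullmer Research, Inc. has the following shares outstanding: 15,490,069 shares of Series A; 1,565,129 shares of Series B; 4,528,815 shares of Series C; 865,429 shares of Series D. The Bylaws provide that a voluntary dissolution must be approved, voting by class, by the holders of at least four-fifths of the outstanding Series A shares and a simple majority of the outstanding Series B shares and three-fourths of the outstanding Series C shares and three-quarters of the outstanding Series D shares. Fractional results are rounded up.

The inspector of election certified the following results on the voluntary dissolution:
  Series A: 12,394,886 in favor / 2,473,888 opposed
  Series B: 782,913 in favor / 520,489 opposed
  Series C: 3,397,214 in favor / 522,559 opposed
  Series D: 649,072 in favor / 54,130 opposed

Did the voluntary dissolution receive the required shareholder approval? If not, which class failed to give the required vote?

Approved — every class gave the required vote.

Series A: 4/5 of 15490069 = 12392055.20, rounded up to 12392056; 12,392,056 required, 12,394,886 in favor — approved.
Series B: a majority of 1565129 is 782565; 782,565 required, 782,913 in favor — approved.
Series C: 3/4 of 4528815 = 3396611.25, rounded up to 3396612; 3,396,612 required, 3,397,214 in favor — approved.
Series D: 3/4 of 865429 = 649071.75, rounded up to 649072; 649,072 required, 649,072 in favor — approved.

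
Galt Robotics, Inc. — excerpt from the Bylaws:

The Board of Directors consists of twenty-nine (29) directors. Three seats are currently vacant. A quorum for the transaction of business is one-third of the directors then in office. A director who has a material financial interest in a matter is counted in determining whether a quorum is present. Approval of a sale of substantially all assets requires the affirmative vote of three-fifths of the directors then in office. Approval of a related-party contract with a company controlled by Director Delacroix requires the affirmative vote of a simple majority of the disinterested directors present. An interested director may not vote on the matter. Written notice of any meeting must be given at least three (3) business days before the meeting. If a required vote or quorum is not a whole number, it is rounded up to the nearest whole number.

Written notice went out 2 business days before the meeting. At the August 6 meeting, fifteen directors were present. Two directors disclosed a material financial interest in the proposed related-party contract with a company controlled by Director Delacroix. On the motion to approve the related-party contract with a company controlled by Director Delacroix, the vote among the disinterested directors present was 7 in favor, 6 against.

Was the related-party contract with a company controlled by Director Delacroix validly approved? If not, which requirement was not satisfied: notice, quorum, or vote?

Notice: 2 business days given; 3 required (2 < 3). Not satisfied.
Quorum: 15 present (interested directors count toward quorum); quorum is 9. Satisfied.
Vote: the related-party contract with a company controlled by Director Delacroix requires a majority of the disinterested directors present (15 − 2 = 13). A majority of 13 is 7, so 7 affirmative votes are needed; 7 voted in favor. Satisfied.

Invalid — notice requirement not satisfied.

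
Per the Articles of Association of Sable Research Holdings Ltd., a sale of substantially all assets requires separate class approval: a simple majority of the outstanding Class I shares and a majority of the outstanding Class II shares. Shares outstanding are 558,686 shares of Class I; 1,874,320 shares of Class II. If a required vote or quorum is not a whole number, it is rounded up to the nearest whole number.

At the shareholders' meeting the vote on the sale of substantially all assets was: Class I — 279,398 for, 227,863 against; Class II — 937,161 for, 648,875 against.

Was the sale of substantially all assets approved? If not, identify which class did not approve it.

Class I: a majority of 558686 is 279344; 279,344 required, 279,398 in favor — approved.
Class II: a majority of 1874320 is 937161; 937,161 required, 937,161 in favor — approved.

Approved — every class gave the required vote.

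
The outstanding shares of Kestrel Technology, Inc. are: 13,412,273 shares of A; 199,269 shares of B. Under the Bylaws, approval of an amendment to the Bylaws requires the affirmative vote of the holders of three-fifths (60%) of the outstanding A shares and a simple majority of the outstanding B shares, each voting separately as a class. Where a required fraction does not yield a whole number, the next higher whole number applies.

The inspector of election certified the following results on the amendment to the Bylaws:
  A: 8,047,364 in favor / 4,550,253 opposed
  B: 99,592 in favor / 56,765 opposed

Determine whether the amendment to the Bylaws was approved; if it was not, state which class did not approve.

A: 3/5 of 13412273 = 8047363.80, rounded up to 8047364; 8,047,364 required, 8,047,364 in favor — approved.
B: a majority of 199269 is 99635; 99,635 required, 99,592 in favor — not approved.

Not approved — the B shares did not give the required vote.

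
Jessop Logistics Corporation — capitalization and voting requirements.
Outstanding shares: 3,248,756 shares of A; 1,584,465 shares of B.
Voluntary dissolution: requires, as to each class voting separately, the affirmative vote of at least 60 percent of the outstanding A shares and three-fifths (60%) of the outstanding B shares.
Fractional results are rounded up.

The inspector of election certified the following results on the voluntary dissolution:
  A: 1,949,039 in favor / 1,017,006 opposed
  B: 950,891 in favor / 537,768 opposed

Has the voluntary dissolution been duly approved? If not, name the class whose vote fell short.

A: 3/5 of 3248756 = 1949253.60, rounded up to 1949254; 1,949,254 required, 1,949,039 in favor — not approved.
B: 3/5 of 1584465 = 950679; 950,679 required, 950,891 in favor — approved.

Not approved — the A shares did not give the required vote.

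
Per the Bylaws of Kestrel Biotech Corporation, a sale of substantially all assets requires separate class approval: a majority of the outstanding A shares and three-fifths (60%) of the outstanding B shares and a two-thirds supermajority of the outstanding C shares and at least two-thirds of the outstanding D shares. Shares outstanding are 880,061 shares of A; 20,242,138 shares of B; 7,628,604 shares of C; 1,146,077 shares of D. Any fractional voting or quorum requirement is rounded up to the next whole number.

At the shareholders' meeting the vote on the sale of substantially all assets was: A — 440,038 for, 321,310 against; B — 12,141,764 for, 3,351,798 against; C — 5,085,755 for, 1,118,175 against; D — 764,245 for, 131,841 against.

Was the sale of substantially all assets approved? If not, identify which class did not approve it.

Not approved — the B shares did not give the required vote.

A: a majority of 880061 is 440031; 440,031 required, 440,038 in favor — approved.
B: 3/5 of 20242138 = 12145282.80, rounded up to 12145283; 12,145,283 required, 12,141,764 in favor — not approved.
C: 2/3 of 7628604 = 5085736; 5,085,736 required, 5,085,755 in favor — approved.
D: 2/3 of 1146077 = 764051.33, rounded up to 764052; 764,052 required, 764,245 in favor — approved.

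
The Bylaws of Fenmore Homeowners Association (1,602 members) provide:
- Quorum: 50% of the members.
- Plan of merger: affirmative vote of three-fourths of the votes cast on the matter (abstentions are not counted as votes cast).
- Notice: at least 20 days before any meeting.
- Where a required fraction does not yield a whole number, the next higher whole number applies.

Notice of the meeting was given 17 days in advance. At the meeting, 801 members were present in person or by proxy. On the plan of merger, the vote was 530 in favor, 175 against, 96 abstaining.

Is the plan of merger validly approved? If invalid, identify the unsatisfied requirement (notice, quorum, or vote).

Invalid — notice requirement not satisfied.

Notice: 17 days given; 20 required. Not satisfied.
Quorum: 50% of 1,602 = 801; 801 present. Satisfied.
Vote: requires three-fourths of the votes cast (801 − 96 abstaining = 705); 3/4 of 705 = 528.75, rounded up to 529, so 529 needed; 530 in favor. Satisfied.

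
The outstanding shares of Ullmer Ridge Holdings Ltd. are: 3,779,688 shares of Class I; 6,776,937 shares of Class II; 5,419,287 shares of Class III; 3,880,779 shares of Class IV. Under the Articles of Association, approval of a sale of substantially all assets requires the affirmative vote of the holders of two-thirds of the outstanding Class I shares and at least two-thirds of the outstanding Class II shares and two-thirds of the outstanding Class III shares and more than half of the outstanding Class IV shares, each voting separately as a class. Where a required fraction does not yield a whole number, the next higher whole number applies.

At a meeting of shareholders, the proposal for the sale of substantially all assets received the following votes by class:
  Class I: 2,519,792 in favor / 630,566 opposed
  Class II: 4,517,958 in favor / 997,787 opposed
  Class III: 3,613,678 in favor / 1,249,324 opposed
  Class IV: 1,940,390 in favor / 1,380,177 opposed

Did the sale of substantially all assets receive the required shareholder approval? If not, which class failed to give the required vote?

Approved — every class gave the required vote.

Class I: 2/3 of 3779688 = 2519792; 2,519,792 required, 2,519,792 in favor — approved.
Class II: 2/3 of 6776937 = 4517958; 4,517,958 required, 4,517,958 in favor — approved.
Class III: 2/3 of 5419287 = 3612858; 3,612,858 required, 3,613,678 in favor — approved.
Class IV: a majority of 3880779 is 1940390; 1,940,390 required, 1,940,390 in favor — approved.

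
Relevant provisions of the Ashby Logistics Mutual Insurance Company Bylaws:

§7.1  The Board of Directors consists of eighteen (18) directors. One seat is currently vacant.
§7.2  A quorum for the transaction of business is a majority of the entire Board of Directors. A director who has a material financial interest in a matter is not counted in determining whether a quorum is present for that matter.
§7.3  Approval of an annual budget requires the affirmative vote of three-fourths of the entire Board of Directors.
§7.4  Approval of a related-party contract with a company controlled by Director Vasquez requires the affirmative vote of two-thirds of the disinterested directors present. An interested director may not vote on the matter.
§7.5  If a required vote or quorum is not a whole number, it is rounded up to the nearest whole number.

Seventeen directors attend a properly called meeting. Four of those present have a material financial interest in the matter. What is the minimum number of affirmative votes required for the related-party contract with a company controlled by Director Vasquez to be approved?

The related-party contract with a company controlled by Director Vasquez requires two-thirds of the disinterested directors present (17 − 4 = 13).
2/3 of 13 = 8.67, rounded up to 9.

9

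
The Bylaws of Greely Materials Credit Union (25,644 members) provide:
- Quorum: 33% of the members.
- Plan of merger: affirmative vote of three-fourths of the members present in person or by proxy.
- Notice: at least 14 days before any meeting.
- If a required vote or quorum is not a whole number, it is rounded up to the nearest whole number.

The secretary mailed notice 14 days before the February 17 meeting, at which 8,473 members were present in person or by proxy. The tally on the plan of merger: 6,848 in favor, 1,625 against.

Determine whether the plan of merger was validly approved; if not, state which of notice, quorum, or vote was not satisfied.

Valid — all requirements satisfied.

Notice: 14 days given; 14 required. Satisfied.
Quorum: 33% of 25,644 = 8,462.52, rounded up to 8,463; 8,473 present. Satisfied.
Vote: requires three-fourths of those present (8,473); 3/4 of 8473 = 6354.75, rounded up to 6355, so 6,355 needed; 6,848 in favor. Satisfied.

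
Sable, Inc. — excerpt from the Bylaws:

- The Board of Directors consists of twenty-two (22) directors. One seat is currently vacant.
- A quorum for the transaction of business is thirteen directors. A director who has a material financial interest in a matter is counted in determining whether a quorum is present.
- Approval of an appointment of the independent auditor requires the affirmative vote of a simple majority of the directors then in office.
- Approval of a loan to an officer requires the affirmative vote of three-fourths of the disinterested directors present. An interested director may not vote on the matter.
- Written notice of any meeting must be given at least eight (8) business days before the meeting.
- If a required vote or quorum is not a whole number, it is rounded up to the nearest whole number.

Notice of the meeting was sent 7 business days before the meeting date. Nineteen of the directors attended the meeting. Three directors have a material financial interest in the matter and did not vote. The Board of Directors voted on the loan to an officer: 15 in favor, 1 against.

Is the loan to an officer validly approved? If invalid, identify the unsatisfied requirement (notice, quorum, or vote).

Invalid — notice requirement not satisfied.

Notice: 7 business days given; 8 required (7 < 8). Not satisfied.
Quorum: 19 present (interested directors count toward quorum); quorum is 13. Satisfied.
Vote: the loan to an officer requires three-fourths of the disinterested directors present (19 − 3 = 16). 3/4 of 16 = 12, so 12 affirmative votes are needed; 15 voted in favor. Satisfied.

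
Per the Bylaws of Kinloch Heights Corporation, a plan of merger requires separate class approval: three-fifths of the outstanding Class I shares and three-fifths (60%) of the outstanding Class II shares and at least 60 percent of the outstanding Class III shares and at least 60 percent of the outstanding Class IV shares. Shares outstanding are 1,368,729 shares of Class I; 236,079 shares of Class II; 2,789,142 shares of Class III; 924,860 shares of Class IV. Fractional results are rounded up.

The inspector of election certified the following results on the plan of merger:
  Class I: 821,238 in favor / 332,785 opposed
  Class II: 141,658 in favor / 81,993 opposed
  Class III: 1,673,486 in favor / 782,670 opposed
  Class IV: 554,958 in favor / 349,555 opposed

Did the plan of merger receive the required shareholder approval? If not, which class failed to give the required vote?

Class I: 3/5 of 1368729 = 821237.40, rounded up to 821238; 821,238 required, 821,238 in favor — approved.
Class II: 3/5 of 236079 = 141647.40, rounded up to 141648; 141,648 required, 141,658 in favor — approved.
Class III: 3/5 of 2789142 = 1673485.20, rounded up to 1673486; 1,673,486 required, 1,673,486 in favor — approved.
Class IV: 3/5 of 924860 = 554916; 554,916 required, 554,958 in favor — approved.

Approved — every class gave the required vote.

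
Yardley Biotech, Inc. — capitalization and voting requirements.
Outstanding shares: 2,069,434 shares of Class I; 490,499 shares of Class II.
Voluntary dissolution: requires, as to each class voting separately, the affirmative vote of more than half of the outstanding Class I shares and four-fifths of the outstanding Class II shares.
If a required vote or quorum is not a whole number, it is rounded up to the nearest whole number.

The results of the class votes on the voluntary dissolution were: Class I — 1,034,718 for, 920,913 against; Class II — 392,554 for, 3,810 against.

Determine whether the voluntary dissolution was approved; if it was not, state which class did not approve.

Approved — every class gave the required vote.

Class I: a majority of 2069434 is 1034718; 1,034,718 required, 1,034,718 in favor — approved.
Class II: 4/5 of 490499 = 392399.20, rounded up to 392400; 392,400 required, 392,554 in favor — approved.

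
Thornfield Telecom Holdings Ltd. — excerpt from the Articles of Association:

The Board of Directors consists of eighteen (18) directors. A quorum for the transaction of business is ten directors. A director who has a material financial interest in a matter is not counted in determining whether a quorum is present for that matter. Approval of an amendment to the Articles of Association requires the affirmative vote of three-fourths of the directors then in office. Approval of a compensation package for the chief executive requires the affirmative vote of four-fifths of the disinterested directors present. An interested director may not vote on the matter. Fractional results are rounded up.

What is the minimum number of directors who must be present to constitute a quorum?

10

The quorum is fixed at 10.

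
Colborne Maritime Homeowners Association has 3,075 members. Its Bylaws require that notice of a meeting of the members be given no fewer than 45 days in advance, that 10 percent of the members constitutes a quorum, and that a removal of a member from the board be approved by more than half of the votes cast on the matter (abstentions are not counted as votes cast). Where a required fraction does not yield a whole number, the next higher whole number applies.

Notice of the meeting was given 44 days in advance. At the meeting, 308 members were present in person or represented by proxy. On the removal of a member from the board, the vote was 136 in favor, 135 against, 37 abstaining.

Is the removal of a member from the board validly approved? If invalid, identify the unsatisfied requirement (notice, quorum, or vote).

Notice: 44 days given; 45 required. Not satisfied.
Quorum: 10% of 3,075 = 307.50, rounded up to 308; 308 present. Satisfied.
Vote: requires a majority of the votes cast (308 − 37 abstaining = 271); a majority of 271 is 136, so 136 needed; 136 in favor. Satisfied.

Invalid — notice requirement not satisfied.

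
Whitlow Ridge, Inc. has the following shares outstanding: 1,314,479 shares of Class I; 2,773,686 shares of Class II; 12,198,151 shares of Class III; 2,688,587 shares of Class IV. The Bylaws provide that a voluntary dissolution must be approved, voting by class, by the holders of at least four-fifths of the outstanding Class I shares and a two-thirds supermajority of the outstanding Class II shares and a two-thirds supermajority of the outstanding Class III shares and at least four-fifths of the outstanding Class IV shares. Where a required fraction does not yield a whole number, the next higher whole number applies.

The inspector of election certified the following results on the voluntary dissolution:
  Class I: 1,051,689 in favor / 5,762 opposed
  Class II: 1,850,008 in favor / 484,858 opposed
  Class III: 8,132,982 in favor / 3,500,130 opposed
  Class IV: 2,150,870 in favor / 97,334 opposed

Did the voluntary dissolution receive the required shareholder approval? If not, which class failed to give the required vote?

Approved — every class gave the required vote.

Class I: 4/5 of 1314479 = 1051583.20, rounded up to 1051584; 1,051,584 required, 1,051,689 in favor — approved.
Class II: 2/3 of 2773686 = 1849124; 1,849,124 required, 1,850,008 in favor — approved.
Class III: 2/3 of 12198151 = 8132100.67, rounded up to 8132101; 8,132,101 required, 8,132,982 in favor — approved.
Class IV: 4/5 of 2688587 = 2150869.60, rounded up to 2150870; 2,150,870 required, 2,150,870 in favor — approved.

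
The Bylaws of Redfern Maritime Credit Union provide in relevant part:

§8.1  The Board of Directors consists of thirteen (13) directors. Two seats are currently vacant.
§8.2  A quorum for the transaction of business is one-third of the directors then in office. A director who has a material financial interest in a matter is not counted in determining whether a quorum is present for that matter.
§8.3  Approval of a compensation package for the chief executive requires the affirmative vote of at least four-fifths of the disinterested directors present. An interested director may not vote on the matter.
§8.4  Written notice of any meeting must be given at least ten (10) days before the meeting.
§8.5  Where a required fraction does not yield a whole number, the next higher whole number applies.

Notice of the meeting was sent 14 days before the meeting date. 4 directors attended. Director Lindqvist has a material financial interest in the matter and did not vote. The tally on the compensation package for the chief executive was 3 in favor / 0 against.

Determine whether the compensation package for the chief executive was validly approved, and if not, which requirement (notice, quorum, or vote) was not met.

Notice: 14 days given; 10 required (14 ≥ 10). Satisfied.
Quorum: 4 present, but the 1 interested director does not count, leaving 3. Quorum is 4. Not satisfied.
Vote: the compensation package for the chief executive requires four-fifths of the disinterested directors present (4 − 1 = 3). 4/5 of 3 = 2.40, rounded up to 3, so 3 affirmative votes are needed; 3 voted in favor. Satisfied. (Moot — without a quorum no business can be validly transacted.)

Invalid — quorum requirement not satisfied.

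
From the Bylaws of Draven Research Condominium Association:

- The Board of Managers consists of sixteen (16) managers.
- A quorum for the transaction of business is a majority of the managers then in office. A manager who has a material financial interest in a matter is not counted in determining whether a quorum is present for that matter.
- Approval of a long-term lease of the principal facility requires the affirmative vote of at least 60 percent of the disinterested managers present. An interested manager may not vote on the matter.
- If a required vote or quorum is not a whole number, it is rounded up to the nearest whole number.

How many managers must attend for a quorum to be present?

A majority of 16 is 9.

9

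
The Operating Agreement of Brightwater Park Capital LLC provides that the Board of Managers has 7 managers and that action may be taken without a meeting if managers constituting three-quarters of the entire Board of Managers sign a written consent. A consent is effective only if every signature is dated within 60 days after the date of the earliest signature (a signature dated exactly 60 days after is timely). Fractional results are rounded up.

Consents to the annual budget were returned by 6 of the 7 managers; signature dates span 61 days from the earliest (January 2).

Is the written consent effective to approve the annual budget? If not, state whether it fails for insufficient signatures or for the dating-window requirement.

Signatures required: three-quarters of 7 — 3/4 of 7 = 5.25, rounded up to 6, so 6 needed; 6 signed. Sufficient.
Dating window: the latest signature is 61 days after the earliest; the limit is 60 days. Outside the window.

Not effective — dating-window requirement not satisfied.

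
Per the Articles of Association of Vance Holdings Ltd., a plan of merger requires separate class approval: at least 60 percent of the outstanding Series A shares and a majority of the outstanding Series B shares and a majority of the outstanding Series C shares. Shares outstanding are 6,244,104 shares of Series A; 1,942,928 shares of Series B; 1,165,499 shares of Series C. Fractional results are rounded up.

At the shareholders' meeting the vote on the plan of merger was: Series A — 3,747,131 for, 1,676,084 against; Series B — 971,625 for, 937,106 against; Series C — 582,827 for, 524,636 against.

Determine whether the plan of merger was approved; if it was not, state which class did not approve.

Series A: 3/5 of 6244104 = 3746462.40, rounded up to 3746463; 3,746,463 required, 3,747,131 in favor — approved.
Series B: a majority of 1942928 is 971465; 971,465 required, 971,625 in favor — approved.
Series C: a majority of 1165499 is 582750; 582,750 required, 582,827 in favor — approved.

Approved — every class gave the required vote.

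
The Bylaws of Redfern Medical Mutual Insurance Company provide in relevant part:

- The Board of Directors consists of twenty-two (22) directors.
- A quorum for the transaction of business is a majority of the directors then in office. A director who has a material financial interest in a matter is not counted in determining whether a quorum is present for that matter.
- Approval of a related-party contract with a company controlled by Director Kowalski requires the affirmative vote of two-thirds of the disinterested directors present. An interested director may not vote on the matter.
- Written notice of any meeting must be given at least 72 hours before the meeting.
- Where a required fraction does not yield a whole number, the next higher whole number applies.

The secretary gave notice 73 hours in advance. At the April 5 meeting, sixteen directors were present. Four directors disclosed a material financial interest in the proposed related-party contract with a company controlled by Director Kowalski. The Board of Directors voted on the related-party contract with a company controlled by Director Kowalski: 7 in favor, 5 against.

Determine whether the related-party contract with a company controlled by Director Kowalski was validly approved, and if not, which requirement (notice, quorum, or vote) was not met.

Invalid — vote requirement not satisfied.

Notice: 73 hours given; 72 required (73 ≥ 72). Satisfied.
Quorum: 16 present, but the 4 interested directors do not count, leaving 12. Quorum is 12. Satisfied.
Vote: the related-party contract with a company controlled by Director Kowalski requires two-thirds of the disinterested directors present (16 − 4 = 12). 2/3 of 12 = 8, so 8 affirmative votes are needed; 7 voted in favor. Not satisfied.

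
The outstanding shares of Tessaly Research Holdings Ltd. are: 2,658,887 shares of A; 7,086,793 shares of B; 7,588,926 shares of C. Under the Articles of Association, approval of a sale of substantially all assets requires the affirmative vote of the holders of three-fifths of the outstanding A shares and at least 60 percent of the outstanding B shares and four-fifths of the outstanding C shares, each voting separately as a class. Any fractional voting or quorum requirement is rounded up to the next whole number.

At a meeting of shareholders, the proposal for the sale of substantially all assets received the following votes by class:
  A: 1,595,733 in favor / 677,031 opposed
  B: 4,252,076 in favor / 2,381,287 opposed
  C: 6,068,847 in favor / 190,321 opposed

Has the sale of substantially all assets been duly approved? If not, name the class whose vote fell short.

A: 3/5 of 2658887 = 1595332.20, rounded up to 1595333; 1,595,333 required, 1,595,733 in favor — approved.
B: 3/5 of 7086793 = 4252075.80, rounded up to 4252076; 4,252,076 required, 4,252,076 in favor — approved.
C: 4/5 of 7588926 = 6071140.80, rounded up to 6071141; 6,071,141 required, 6,068,847 in favor — not approved.

Not approved — the C shares did not give the required vote.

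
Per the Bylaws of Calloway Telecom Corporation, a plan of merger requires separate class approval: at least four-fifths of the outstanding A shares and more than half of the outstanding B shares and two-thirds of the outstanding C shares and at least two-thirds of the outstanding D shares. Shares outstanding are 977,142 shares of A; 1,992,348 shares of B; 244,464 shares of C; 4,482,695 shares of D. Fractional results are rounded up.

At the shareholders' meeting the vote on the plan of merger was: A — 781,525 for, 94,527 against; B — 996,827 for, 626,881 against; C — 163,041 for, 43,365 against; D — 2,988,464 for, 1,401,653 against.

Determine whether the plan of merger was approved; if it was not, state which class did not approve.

Not approved — the A shares did not give the required vote.

A: 4/5 of 977142 = 781713.60, rounded up to 781714; 781,714 required, 781,525 in favor — not approved.
B: a majority of 1992348 is 996175; 996,175 required, 996,827 in favor — approved.
C: 2/3 of 244464 = 162976; 162,976 required, 163,041 in favor — approved.
D: 2/3 of 4482695 = 2988463.33, rounded up to 2988464; 2,988,464 required, 2,988,464 in favor — approved.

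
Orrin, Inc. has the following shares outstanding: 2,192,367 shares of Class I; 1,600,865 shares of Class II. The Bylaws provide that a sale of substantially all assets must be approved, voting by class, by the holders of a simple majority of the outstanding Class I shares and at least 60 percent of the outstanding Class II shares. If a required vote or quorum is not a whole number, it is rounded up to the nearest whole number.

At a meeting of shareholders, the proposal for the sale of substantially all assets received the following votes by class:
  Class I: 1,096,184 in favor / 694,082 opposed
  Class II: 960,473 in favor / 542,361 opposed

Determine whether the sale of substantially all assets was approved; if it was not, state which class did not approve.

Class I: a majority of 2192367 is 1096184; 1,096,184 required, 1,096,184 in favor — approved.
Class II: 3/5 of 1600865 = 960519; 960,519 required, 960,473 in favor — not approved.

Not approved — the Class II shares did not give the required vote.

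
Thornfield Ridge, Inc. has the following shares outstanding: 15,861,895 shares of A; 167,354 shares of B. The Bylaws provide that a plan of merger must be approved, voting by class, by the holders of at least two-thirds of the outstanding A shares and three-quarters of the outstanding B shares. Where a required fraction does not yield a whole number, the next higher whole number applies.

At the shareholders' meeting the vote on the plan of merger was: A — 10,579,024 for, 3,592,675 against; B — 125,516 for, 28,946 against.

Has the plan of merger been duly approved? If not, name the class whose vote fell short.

A: 2/3 of 15861895 = 10574596.67, rounded up to 10574597; 10,574,597 required, 10,579,024 in favor — approved.
B: 3/4 of 167354 = 125515.50, rounded up to 125516; 125,516 required, 125,516 in favor — approved.

Approved — every class gave the required vote.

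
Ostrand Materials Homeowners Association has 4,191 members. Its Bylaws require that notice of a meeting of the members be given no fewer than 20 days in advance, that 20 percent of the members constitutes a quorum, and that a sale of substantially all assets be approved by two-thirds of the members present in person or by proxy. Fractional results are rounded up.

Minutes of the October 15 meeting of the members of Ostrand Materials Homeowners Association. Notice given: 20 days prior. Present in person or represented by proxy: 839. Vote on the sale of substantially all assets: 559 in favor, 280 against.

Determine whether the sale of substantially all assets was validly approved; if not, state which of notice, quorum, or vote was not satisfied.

Notice: 20 days given; 20 required. Satisfied.
Quorum: 20% of 4,191 = 838.20, rounded up to 839; 839 present. Satisfied.
Vote: requires two-thirds of those present (839); 2/3 of 839 = 559.33, rounded up to 560, so 560 needed; 559 in favor. Not satisfied.

Invalid — vote requirement not satisfied.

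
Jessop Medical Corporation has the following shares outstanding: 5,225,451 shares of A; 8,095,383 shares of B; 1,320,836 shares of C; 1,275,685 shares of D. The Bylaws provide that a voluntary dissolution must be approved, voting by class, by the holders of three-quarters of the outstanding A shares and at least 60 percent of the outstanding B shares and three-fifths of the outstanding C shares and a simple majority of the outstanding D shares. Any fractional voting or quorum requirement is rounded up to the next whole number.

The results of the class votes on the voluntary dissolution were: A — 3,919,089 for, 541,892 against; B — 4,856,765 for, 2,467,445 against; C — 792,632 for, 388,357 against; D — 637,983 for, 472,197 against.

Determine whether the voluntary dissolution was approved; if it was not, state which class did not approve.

A: 3/4 of 5225451 = 3919088.25, rounded up to 3919089; 3,919,089 required, 3,919,089 in favor — approved.
B: 3/5 of 8095383 = 4857229.80, rounded up to 4857230; 4,857,230 required, 4,856,765 in favor — not approved.
C: 3/5 of 1320836 = 792501.60, rounded up to 792502; 792,502 required, 792,632 in favor — approved.
D: a majority of 1275685 is 637843; 637,843 required, 637,983 in favor — approved.

Not approved — the B shares did not give the required vote.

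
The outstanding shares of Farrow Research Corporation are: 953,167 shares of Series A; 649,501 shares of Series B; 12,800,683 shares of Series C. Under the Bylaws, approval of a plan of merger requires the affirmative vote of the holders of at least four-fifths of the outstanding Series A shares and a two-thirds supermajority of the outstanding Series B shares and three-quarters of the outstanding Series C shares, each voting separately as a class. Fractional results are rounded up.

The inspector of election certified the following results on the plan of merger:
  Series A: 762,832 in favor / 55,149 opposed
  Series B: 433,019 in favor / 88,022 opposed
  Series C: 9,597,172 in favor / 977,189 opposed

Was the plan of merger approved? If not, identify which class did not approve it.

Series A: 4/5 of 953167 = 762533.60, rounded up to 762534; 762,534 required, 762,832 in favor — approved.
Series B: 2/3 of 649501 = 433000.67, rounded up to 433001; 433,001 required, 433,019 in favor — approved.
Series C: 3/4 of 12800683 = 9600512.25, rounded up to 9600513; 9,600,513 required, 9,597,172 in favor — not approved.

Not approved — the Series C shares did not give the required vote.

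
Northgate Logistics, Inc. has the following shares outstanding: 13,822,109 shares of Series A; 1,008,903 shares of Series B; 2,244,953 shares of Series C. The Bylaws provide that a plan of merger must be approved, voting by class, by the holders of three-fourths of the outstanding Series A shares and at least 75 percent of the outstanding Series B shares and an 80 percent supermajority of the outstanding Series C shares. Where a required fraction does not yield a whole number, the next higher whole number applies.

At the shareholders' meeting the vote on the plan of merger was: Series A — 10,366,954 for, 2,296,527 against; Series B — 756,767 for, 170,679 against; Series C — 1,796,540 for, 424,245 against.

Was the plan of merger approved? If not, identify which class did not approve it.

Approved — every class gave the required vote.

Series A: 3/4 of 13822109 = 10366581.75, rounded up to 10366582; 10,366,582 required, 10,366,954 in favor — approved.
Series B: 3/4 of 1008903 = 756677.25, rounded up to 756678; 756,678 required, 756,767 in favor — approved.
Series C: 4/5 of 2244953 = 1795962.40, rounded up to 1795963; 1,795,963 required, 1,796,540 in favor — approved.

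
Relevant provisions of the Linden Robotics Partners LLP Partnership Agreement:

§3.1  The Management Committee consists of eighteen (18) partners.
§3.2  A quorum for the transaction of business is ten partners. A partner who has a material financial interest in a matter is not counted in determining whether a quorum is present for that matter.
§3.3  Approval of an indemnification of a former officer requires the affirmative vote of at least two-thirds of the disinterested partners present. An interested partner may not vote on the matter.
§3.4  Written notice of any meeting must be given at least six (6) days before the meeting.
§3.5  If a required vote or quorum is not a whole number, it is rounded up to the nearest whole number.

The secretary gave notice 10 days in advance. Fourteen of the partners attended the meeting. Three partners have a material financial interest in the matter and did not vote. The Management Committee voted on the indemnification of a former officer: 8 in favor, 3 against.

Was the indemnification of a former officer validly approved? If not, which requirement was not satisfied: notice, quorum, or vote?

Valid — all requirements satisfied.

Notice: 10 days given; 6 required (10 ≥ 6). Satisfied.
Quorum: 14 present, but the 3 interested partners do not count, leaving 11. Quorum is 10. Satisfied.
Vote: the indemnification of a former officer requires two-thirds of the disinterested partners present (14 − 3 = 11). 2/3 of 11 = 7.33, rounded up to 8, so 8 affirmative votes are needed; 8 voted in favor. Satisfied.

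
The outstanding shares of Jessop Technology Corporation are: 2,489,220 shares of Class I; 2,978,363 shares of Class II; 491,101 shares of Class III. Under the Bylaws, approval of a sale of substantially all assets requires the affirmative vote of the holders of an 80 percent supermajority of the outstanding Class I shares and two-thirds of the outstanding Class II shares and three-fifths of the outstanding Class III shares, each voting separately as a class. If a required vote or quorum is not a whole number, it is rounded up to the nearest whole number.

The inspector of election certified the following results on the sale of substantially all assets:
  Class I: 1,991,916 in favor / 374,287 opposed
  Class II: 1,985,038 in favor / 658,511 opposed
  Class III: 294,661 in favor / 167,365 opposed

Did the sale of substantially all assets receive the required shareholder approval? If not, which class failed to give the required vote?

Not approved — the Class II shares did not give the required vote.

Class I: 4/5 of 2489220 = 1991376; 1,991,376 required, 1,991,916 in favor — approved.
Class II: 2/3 of 2978363 = 1985575.33, rounded up to 1985576; 1,985,576 required, 1,985,038 in favor — not approved.
Class III: 3/5 of 491101 = 294660.60, rounded up to 294661; 294,661 required, 294,661 in favor — approved.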